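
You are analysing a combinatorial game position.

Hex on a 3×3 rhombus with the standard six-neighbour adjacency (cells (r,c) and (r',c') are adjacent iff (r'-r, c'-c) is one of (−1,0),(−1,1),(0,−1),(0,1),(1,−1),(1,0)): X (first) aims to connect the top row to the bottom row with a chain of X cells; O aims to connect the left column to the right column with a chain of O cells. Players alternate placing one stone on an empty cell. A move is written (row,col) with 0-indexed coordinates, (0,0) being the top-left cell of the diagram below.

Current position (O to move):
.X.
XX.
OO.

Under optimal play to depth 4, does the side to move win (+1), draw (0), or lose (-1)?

value(.X./XX./OO., O) = +1

p1 O@[.X./XX./OO.]: (0,0)[OX./XX./OO.]+1* (0,2)[.XO/XX./OO.]+1 (1,2)[.X./XXO/OO.]+1 (2,2)[.X./XX./OOO]+1
p2 X@[OX./XX./OO.]: (0,2)[OXX/XX./OO.]-1* (1,2)[OX./XXX/OO.]-1 (2,2)[OX./XX./OOX]-1
p3 O@[OXX/XX./OO.]: (1,2)[OXX/XXO/OO.]+1* (2,2)[OXX/XX./OOO]+1
p4 X@[OXX/XXO/OO.] terminal -1; root [.X./XX./OO.] d4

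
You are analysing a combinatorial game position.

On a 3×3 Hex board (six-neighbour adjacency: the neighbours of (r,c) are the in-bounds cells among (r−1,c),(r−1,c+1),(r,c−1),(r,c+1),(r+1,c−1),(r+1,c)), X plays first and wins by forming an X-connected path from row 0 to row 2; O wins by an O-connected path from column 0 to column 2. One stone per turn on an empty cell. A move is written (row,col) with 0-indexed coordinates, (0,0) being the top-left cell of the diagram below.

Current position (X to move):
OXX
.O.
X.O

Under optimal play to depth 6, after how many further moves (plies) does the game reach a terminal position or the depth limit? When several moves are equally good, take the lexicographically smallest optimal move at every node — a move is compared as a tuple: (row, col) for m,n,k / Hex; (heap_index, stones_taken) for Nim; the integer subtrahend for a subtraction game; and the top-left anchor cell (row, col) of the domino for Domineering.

[OXX/.O./X.O] X move#1: (1,0):+1/OXX/XO./X.O*, (1,2):+1/OXX/.OX/X.O, (2,1):+1/OXX/.O./XXO
[OXX/XO./X.O] end (terminal -1, O#2); searched OXX/.O./X.O to 6

PV length from [OXX/.O./X.O]: 1 ply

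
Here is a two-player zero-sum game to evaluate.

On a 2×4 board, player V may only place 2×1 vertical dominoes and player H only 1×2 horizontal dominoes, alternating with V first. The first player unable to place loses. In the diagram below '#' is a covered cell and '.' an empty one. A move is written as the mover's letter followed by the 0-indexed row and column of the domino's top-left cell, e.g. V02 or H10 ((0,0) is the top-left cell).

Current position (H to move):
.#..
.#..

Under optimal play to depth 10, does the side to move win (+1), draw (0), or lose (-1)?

ply 1, H at .#../.#.. | H02=+1→.###/.#..*; H12=+1→.#../.###
ply 2, V at .###/.#.. | V00=-1→####/##..*
ply 3, H at ####/##.. | H12=+1→####/####*
ply 4: ####/#### is terminal -1 (V); from .#../.#.. depth 10

value(.#../.#.., H) = +1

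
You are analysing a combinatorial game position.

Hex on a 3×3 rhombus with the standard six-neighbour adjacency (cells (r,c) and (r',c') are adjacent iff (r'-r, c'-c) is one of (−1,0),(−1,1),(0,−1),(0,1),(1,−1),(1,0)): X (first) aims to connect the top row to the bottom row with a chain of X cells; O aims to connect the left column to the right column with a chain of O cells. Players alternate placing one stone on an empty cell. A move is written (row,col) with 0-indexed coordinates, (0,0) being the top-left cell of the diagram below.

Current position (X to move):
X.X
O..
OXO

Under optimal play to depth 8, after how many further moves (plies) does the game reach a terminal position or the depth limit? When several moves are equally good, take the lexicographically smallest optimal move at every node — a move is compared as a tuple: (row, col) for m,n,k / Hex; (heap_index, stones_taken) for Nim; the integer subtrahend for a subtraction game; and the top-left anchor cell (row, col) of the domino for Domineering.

[X.X/O../OXO] X move#1: (0,1):+1/XXX/O../OXO*, (1,1):+1/X.X/OX./OXO, (1,2):+1/X.X/O.X/OXO
[XXX/O../OXO] O move#2: (1,1):-1/XXX/OO./OXO*, (1,2):-1/XXX/O.O/OXO
[XXX/OO./OXO] X move#3: (1,2):+1/XXX/OOX/OXO*
[XXX/OOX/OXO] end (terminal -1, O#4); searched X.X/O../OXO to 8

PV length from [X.X/O../OXO]: 3 plies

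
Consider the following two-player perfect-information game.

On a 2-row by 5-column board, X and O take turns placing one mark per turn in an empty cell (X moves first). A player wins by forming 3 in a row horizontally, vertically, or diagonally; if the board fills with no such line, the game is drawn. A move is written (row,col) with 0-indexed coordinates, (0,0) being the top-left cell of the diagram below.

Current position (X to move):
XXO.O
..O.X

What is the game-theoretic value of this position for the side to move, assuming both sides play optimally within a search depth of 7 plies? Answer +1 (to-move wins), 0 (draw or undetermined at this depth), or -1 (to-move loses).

value(XXO.O/..O.X, X) = -1

[XXO.O/..O.X] X move#1: (0,3):-1/XXOXO/..O.X*, (1,0):-1/XXO.O/X.O.X, (1,1):-1/XXO.O/.XO.X, (1,3):-1/XXO.O/..OXX
[XXOXO/..O.X] O move#2: (1,0):+0/XXOXO/O.O.X, (1,1):+1/XXOXO/.OO.X*, (1,3):+0/XXOXO/..OOX
[XXOXO/.OO.X] X move#3: (1,0):-1/XXOXO/XOO.X*, (1,3):-1/XXOXO/.OOXX
[XXOXO/XOO.X] O move#4: (1,3):+1/XXOXO/XOOOX*
[XXOXO/XOOOX] end (terminal -1, X#5); searched XXO.O/..O.X to 7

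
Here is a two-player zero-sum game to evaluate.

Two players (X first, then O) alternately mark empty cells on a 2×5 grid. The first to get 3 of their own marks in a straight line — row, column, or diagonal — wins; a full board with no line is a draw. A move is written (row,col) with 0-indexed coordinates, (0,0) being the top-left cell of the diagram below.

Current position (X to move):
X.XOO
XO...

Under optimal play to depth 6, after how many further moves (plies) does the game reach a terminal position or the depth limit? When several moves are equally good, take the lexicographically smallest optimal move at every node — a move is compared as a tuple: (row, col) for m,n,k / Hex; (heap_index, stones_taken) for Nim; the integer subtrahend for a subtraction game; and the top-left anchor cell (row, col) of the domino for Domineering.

p1 X@[X.XOO/XO...]: (0,1)[XXXOO/XO...]+1* (1,2)[X.XOO/XOX..]+0 (1,3)[X.XOO/XO.X.]+0 (1,4)[X.XOO/XO..X]+0
p2 O@[XXXOO/XO...] terminal -1; root [X.XOO/XO...] d6

PV length from [X.XOO/XO...]: 1 ply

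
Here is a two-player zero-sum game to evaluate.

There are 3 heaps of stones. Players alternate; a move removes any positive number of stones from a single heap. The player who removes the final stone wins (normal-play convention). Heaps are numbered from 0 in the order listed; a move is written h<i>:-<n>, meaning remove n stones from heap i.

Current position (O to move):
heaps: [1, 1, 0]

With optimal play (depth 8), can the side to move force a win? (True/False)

O winning at [(1,1,0)]: False

p1 O@[(1,1,0)]: h0:-1[(0,1,0)]-1* h1:-1[(1,0,0)]-1
p2 X@[(0,1,0)]: h1:-1[(0,0,0)]+1*
p3 O@[(0,0,0)] terminal -1; root [(1,1,0)] d8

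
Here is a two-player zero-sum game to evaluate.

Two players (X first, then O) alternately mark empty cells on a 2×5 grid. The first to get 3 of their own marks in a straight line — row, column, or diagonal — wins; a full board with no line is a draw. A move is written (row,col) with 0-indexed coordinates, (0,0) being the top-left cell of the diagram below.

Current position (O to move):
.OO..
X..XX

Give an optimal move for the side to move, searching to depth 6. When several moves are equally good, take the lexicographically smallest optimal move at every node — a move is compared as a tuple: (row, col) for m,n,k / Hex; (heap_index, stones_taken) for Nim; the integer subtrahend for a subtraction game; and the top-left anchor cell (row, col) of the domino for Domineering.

O's best at [.OO../X..XX]: (0,0)

ply 1, O at .OO../X..XX | (0,0)=+1→OOO../X..XX*; (0,3)=+1→.OOO./X..XX; (0,4)=-1→.OO.O/X..XX; (1,1)=-1→.OO../XO.XX; (1,2)=+1→.OO../X.OXX
ply 2: OOO../X..XX is terminal -1 (X); from .OO../X..XX depth 6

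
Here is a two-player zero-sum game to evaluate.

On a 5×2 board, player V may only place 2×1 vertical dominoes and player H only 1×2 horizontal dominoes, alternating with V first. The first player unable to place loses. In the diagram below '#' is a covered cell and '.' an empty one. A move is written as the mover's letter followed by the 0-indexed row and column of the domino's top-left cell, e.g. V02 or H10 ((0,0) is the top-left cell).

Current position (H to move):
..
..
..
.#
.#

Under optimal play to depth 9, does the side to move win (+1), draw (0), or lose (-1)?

ply 1, H at ../../../.#/.# | H00=-1→##/../../.#/.#; H10=+1→../##/../.#/.#*; H20=-1→../../##/.#/.#
ply 2, V at ../##/../.#/.# | V20=-1→../##/#./##/.#*; V30=-1→../##/../##/##
ply 3, H at ../##/#./##/.# | H00=+1→##/##/#./##/.#*
ply 4: ##/##/#./##/.# is terminal -1 (V); from ../../../.#/.# depth 9

value(../../../.#/.#, H) = +1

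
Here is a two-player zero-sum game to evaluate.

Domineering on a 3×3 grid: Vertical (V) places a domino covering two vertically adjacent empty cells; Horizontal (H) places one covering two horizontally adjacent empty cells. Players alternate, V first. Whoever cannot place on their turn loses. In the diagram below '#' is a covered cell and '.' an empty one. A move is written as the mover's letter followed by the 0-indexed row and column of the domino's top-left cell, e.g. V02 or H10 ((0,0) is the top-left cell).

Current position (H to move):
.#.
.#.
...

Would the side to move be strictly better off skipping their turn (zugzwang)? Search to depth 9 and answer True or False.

zugzwang(.#./.#./..., H) = False

ply 1, H at .#./.#./... | H20=-1→.#./.#./##.*; H21=-1→.#./.#./.##
ply 2, V at .#./.#./##. | V00=+1→##./##./##.*; V02=+1→.##/.##/##.; V12=+1→.#./.##/###
ply 3: ##./##./##. is terminal -1 (H); from .#./.#./... depth 9
if H skipped the turn, V would face:
~ ply 1, V at .#./.#./... | V00=+1→##./##./...*; V02=+1→.##/.##/...; V10=+1→.#./##./#..; V12=+1→.#./.##/..#
~ ply 2, H at ##./##./... | H20=-1→##./##./##.*; H21=-1→##./##./.##
~ ply 3, V at ##./##./##. | V02=+1→###/###/##.*; V12=+1→##./###/###
~ ply 4: ###/###/##. is terminal -1 (H); from .#./.#./... depth 9
compare (H): move=-1 vs pass=-1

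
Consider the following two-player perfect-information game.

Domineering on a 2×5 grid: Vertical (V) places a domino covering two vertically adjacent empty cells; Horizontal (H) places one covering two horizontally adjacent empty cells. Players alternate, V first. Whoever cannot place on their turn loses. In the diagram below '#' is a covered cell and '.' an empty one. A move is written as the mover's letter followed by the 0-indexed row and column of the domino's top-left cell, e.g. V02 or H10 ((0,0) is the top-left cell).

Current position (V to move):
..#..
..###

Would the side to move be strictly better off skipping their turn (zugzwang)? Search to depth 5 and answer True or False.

zugzwang(..#../..###, V) = False

ply 1, V at ..#../..### | V00=+1→#.#../#.###*; V01=+1→.##../.####
ply 2, H at #.#../#.### | H03=-1→#.###/#.###*
ply 3, V at #.###/#.### | V01=+1→#####/#####*
ply 4: #####/##### is terminal -1 (H); from ..#../..### depth 5
pass branch (H moves first from the same position):
  | ply 1, H at ..#../..### | H00=+1→###../..###*; H03=-1→..###/..###; H10=+1→..#../#####
  | ply 2: ###../..### is terminal -1 (V); from ..#../..### depth 5
V moving scores +1; V passing scores -1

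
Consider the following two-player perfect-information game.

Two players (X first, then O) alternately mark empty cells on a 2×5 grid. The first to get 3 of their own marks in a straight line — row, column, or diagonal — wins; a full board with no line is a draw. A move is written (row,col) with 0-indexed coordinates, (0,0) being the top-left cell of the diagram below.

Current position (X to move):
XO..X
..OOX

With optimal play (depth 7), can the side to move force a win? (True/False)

X winning at [XO..X/..OOX]: False

p1 X@[XO..X/..OOX]: (0,2)[XOX.X/..OOX]-1 (0,3)[XO.XX/..OOX]-1 (1,0)[XO..X/X.OOX]-1 (1,1)[XO..X/.XOOX]+0*
p2 O@[XO..X/.XOOX]: (0,2)[XOO.X/.XOOX]+0* (0,3)[XO.OX/.XOOX]+0 (1,0)[XO..X/OXOOX]+0
p3 X@[XOO.X/.XOOX]: (0,3)[XOOXX/.XOOX]+0* (1,0)[XOO.X/XXOOX]-1
p4 O@[XOOXX/.XOOX]: (1,0)[XOOXX/OXOOX]+0*
p5 X@[XOOXX/OXOOX] terminal +0; root [XO..X/..OOX] d7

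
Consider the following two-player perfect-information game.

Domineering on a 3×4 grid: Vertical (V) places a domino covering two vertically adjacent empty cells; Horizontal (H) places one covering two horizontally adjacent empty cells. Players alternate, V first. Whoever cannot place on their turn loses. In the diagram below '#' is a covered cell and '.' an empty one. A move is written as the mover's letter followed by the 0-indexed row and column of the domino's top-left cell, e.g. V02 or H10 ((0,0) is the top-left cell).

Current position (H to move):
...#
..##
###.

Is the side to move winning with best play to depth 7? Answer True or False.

H winning at [...#/..##/###.]: True

p1 H@[...#/..##/###.]: H00[##.#/..##/###.]+1* H01[.###/..##/###.]-1 H10[...#/####/###.]+1
p2 V@[##.#/..##/###.] terminal -1; root [...#/..##/###.] d7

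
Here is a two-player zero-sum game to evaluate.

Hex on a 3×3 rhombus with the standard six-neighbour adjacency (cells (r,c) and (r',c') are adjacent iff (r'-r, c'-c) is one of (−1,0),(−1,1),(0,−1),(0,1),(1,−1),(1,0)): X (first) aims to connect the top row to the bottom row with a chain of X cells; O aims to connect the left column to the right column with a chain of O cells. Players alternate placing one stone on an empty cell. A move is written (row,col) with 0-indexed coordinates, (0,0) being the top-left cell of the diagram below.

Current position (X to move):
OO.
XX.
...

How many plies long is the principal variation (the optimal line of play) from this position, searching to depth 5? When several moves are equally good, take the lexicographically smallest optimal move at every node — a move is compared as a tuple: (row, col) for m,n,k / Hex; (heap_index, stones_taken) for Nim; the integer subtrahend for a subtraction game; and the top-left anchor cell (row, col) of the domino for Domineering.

PV length from [OO./XX./...]: 3 plies

p1 X@[OO./XX./...]: (0,2)[OOX/XX./...]+1* (1,2)[OO./XXX/...]-1 (2,0)[OO./XX./X..]-1 (2,1)[OO./XX./.X.]-1 (2,2)[OO./XX./..X]-1
p2 O@[OOX/XX./...]: (1,2)[OOX/XXO/...]-1* (2,0)[OOX/XX./O..]-1 (2,1)[OOX/XX./.O.]-1 (2,2)[OOX/XX./..O]-1
p3 X@[OOX/XXO/...]: (2,0)[OOX/XXO/X..]+1* (2,1)[OOX/XXO/.X.]+1 (2,2)[OOX/XXO/..X]+1
p4 O@[OOX/XXO/X..] terminal -1; root [OO./XX./...] d5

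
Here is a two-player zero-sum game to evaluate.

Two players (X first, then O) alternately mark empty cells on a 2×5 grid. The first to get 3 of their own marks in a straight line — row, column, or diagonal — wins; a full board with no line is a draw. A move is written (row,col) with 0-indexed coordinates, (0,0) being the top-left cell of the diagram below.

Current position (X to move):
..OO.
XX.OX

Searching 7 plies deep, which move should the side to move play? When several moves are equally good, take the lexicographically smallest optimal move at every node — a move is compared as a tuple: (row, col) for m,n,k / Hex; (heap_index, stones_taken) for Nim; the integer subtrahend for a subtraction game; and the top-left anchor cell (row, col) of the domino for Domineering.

p1 X@[..OO./XX.OX]: (0,0)[X.OO./XX.OX]-1 (0,1)[.XOO./XX.OX]-1 (0,4)[..OOX/XX.OX]-1 (1,2)[..OO./XXXOX]+1*
p2 O@[..OO./XXXOX] terminal -1; root [..OO./XX.OX] d7

X's best at [..OO./XX.OX]: (1,2)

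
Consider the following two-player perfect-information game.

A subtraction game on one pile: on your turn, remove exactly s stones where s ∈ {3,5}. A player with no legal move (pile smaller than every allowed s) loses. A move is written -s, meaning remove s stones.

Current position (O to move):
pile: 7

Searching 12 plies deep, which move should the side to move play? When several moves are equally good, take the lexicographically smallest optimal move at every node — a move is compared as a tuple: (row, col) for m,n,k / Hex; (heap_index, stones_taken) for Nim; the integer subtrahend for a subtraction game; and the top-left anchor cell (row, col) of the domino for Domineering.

p1 O@[7]: -3[4]-1 -5[2]+1*
p2 X@[2] terminal -1; root [7] d12

O's best at [7]: -5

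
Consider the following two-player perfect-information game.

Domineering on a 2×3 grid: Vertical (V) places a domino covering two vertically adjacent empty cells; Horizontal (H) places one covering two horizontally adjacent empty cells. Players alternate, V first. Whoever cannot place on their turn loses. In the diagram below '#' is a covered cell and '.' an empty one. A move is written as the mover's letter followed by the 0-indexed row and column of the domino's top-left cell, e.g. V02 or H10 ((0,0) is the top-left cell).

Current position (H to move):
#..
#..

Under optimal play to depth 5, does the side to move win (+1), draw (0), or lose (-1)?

value(#../#.., H) = +1

[#../#..] H move#1: H01:+1/###/#..*, H11:+1/#../###
[###/#..] end (terminal -1, V#2); searched #../#.. to 5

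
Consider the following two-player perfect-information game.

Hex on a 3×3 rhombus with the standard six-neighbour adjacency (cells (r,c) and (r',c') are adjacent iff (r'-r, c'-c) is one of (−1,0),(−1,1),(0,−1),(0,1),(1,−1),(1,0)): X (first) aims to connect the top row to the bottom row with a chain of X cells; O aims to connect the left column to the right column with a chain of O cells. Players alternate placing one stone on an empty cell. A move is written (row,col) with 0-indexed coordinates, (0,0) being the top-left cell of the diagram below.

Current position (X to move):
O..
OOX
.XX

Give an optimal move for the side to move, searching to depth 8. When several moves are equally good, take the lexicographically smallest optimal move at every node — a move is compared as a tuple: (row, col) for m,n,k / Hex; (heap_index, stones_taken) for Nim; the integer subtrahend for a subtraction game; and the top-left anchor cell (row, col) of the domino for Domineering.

X's best at [O../OOX/.XX]: (0,2)

[O../OOX/.XX] X move#1: (0,1):-1/OX./OOX/.XX, (0,2):+1/O.X/OOX/.XX*, (2,0):-1/O../OOX/XXX
[O.X/OOX/.XX] end (terminal -1, O#2); searched O../OOX/.XX to 8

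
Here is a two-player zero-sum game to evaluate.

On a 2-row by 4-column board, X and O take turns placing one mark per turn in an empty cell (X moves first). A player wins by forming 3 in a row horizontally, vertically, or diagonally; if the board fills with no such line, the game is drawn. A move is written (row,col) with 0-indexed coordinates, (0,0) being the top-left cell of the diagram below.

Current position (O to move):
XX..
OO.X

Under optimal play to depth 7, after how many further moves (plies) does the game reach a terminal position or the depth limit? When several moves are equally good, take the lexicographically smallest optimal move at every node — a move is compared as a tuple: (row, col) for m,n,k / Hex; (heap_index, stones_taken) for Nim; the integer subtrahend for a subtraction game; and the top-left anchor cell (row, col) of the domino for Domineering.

p1 O@[XX../OO.X]: (0,2)[XXO./OO.X]+0 (0,3)[XX.O/OO.X]-1 (1,2)[XX../OOOX]+1*
p2 X@[XX../OOOX] terminal -1; root [XX../OO.X] d7

PV length from [XX../OO.X]: 1 ply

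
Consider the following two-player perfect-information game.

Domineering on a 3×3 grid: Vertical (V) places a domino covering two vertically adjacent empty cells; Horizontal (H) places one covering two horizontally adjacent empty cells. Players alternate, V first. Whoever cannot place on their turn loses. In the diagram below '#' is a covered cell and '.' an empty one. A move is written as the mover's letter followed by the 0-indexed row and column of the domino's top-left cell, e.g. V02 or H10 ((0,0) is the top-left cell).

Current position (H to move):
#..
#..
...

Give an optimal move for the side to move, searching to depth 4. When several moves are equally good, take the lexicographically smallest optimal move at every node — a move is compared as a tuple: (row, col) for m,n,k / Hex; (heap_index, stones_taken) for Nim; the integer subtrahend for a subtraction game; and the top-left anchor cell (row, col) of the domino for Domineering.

H's best at [#../#../...]: H11

ply 1, H at #../#../... | H01=-1→###/#../...; H11=+1→#../###/...*; H20=-1→#../#../##.; H21=-1→#../#../.##
ply 2: #../###/... is terminal -1 (V); from #../#../... depth 4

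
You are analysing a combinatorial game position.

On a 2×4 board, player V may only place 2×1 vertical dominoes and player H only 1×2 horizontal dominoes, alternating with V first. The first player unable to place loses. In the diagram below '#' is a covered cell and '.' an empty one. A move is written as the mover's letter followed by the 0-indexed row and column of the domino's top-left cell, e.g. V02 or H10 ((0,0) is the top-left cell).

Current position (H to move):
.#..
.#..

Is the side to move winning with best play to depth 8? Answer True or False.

H winning at [.#../.#..]: True

ply 1, H at .#../.#.. | H02=+1→.###/.#..*; H12=+1→.#../.###
ply 2, V at .###/.#.. | V00=-1→####/##..*
ply 3, H at ####/##.. | H12=+1→####/####*
ply 4: ####/#### is terminal -1 (V); from .#../.#.. depth 8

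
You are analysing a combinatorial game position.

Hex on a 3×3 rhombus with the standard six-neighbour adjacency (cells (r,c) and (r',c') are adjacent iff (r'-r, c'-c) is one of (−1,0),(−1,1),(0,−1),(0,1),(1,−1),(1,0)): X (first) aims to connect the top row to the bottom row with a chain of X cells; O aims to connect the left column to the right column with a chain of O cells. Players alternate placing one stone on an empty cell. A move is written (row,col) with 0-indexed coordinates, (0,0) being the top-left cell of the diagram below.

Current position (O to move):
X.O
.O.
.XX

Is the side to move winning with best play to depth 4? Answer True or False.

O winning at [X.O/.O./.XX]: True

p1 O@[X.O/.O./.XX]: (0,1)[XOO/.O./.XX]+1* (1,0)[X.O/OO./.XX]+1 (1,2)[X.O/.OO/.XX]+1 (2,0)[X.O/.O./OXX]+1
p2 X@[XOO/.O./.XX]: (1,0)[XOO/XO./.XX]-1* (1,2)[XOO/.OX/.XX]-1 (2,0)[XOO/.O./XXX]-1
p3 O@[XOO/XO./.XX]: (1,2)[XOO/XOO/.XX]-1 (2,0)[XOO/XO./OXX]+1*
p4 X@[XOO/XO./OXX] terminal -1; root [X.O/.O./.XX] d4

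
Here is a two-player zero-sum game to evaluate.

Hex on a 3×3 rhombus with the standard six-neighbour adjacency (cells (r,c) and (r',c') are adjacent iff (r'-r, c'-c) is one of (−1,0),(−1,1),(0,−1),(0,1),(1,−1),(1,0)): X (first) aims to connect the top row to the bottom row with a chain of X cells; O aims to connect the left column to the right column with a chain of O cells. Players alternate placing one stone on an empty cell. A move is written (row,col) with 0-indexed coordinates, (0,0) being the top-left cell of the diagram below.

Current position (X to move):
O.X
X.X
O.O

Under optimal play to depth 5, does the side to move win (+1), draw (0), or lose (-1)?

value(O.X/X.X/O.O, X) = +1

p1 X@[O.X/X.X/O.O]: (0,1)[OXX/X.X/O.O]-1 (1,1)[O.X/XXX/O.O]-1 (2,1)[O.X/X.X/OXO]+1*
p2 O@[O.X/X.X/OXO] terminal -1; root [O.X/X.X/O.O] d5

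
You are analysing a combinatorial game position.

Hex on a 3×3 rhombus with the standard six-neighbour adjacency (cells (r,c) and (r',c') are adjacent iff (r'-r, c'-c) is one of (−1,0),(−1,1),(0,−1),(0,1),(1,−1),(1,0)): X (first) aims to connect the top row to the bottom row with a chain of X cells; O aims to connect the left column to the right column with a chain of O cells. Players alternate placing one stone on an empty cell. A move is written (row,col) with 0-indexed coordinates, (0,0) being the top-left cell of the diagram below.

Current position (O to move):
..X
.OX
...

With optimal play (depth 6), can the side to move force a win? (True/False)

O winning at [..X/.OX/...]: False

[..X/.OX/...] O move#1: (0,0):-1/O.X/.OX/...*, (0,1):-1/.OX/.OX/..., (1,0):-1/..X/OOX/..., (2,0):-1/..X/.OX/O.., (2,1):-1/..X/.OX/.O., (2,2):-1/..X/.OX/..O
[O.X/.OX/...] X move#2: (0,1):+1/OXX/.OX/...*, (1,0):+1/O.X/XOX/..., (2,0):+1/O.X/.OX/X.., (2,1):+1/O.X/.OX/.X., (2,2):+1/O.X/.OX/..X
[OXX/.OX/...] O move#3: (1,0):-1/OXX/OOX/...*, (2,0):-1/OXX/.OX/O.., (2,1):-1/OXX/.OX/.O., (2,2):-1/OXX/.OX/..O
[OXX/OOX/...] X move#4: (2,0):+1/OXX/OOX/X..*, (2,1):+1/OXX/OOX/.X., (2,2):+1/OXX/OOX/..X
[OXX/OOX/X..] O move#5: (2,1):-1/OXX/OOX/XO.*, (2,2):-1/OXX/OOX/X.O
[OXX/OOX/XO.] X move#6: (2,2):+1/OXX/OOX/XOX*
[OXX/OOX/XOX] end (terminal -1, O#7); searched ..X/.OX/... to 6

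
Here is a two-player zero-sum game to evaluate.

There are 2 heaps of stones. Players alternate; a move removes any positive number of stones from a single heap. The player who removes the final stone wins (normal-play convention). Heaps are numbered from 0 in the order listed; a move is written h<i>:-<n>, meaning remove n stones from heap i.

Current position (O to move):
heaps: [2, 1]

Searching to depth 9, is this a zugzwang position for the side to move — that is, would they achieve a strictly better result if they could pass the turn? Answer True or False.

p1 O@[(2,1)]: h0:-1[(1,1)]+1* h0:-2[(0,1)]-1 h1:-1[(2,0)]-1
p2 X@[(1,1)]: h0:-1[(0,1)]-1* h1:-1[(1,0)]-1
p3 O@[(0,1)]: h1:-1[(0,0)]+1*
p4 X@[(0,0)] terminal -1; root [(2,1)] d9
if O skipped the turn, X would face:
~ p1 X@[(2,1)]: h0:-1[(1,1)]+1* h0:-2[(0,1)]-1 h1:-1[(2,0)]-1
~ p2 O@[(1,1)]: h0:-1[(0,1)]-1* h1:-1[(1,0)]-1
~ p3 X@[(0,1)]: h1:-1[(0,0)]+1*
~ p4 O@[(0,0)] terminal -1; root [(2,1)] d9
compare (O): move=+1 vs pass=-1

zugzwang((2,1), O) = False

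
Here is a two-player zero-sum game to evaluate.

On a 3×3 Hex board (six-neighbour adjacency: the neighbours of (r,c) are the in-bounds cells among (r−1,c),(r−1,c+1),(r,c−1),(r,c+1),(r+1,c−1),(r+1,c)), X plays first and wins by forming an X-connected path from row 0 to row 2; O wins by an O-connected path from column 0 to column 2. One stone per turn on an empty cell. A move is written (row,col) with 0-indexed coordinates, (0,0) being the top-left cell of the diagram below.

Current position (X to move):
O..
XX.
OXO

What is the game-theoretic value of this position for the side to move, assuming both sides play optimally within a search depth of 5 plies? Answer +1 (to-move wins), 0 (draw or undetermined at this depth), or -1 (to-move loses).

value(O../XX./OXO, X) = +1

p1 X@[O../XX./OXO]: (0,1)[OX./XX./OXO]+1* (0,2)[O.X/XX./OXO]+1 (1,2)[O../XXX/OXO]+1
p2 O@[OX./XX./OXO] terminal -1; root [O../XX./OXO] d5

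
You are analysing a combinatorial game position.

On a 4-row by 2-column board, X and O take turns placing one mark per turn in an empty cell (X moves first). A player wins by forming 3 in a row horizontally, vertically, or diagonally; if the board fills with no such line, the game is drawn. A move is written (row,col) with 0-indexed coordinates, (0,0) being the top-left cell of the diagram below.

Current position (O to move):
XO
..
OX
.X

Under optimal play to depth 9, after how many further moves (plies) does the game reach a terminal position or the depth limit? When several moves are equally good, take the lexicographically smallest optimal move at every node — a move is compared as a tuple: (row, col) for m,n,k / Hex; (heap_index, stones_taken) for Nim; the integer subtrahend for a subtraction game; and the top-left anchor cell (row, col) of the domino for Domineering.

p1 O@[XO/../OX/.X]: (1,0)[XO/O./OX/.X]-1 (1,1)[XO/.O/OX/.X]+0* (3,0)[XO/../OX/OX]-1
p2 X@[XO/.O/OX/.X]: (1,0)[XO/XO/OX/.X]+0* (3,0)[XO/.O/OX/XX]+0
p3 O@[XO/XO/OX/.X]: (3,0)[XO/XO/OX/OX]+0*
p4 X@[XO/XO/OX/OX] terminal +0; root [XO/../OX/.X] d9

PV length from [XO/../OX/.X]: 3 plies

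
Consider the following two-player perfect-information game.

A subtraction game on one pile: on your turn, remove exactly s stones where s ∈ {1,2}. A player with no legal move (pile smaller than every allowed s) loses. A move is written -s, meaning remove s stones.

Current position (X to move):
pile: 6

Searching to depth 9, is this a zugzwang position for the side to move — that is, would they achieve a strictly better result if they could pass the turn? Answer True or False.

zugzwang(6, X) = True

[6] X move#1: -1:-1/5*, -2:-1/4
[5] O move#2: -1:-1/4, -2:+1/3*
[3] X move#3: -1:-1/2*, -2:-1/1
[2] O move#4: -1:-1/1, -2:+1/0*
[0] end (terminal -1, X#5); searched 6 to 9
if X skipped the turn, O would face:
~ [6] O move#1: -1:-1/5*, -2:-1/4
~ [5] X move#2: -1:-1/4, -2:+1/3*
~ [3] O move#3: -1:-1/2*, -2:-1/1
~ [2] X move#4: -1:-1/1, -2:+1/0*
~ [0] end (terminal -1, O#5); searched 6 to 9
compare (X): move=-1 vs pass=+1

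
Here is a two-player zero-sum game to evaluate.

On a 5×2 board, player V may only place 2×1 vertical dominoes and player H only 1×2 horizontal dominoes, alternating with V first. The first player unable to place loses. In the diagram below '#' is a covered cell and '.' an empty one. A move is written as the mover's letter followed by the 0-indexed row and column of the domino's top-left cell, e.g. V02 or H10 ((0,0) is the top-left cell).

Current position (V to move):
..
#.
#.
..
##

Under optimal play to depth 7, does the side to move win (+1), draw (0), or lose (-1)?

[../#./#./../##] V move#1: V01:-1/.#/##/#./../##*, V11:-1/../##/##/../##, V21:-1/../#./##/.#/##
[.#/##/#./../##] H move#2: H30:+1/.#/##/#./##/##*
[.#/##/#./##/##] end (terminal -1, V#3); searched ../#./#./../## to 7

value(../#./#./../##, V) = -1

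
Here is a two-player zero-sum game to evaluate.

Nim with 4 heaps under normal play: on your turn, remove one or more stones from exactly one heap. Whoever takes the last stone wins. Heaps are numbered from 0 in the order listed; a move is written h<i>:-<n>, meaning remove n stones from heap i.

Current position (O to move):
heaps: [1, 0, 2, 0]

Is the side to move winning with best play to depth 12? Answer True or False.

O winning at [(1,0,2,0)]: True

p1 O@[(1,0,2,0)]: h0:-1[(0,0,2,0)]-1 h2:-1[(1,0,1,0)]+1* h2:-2[(1,0,0,0)]-1
p2 X@[(1,0,1,0)]: h0:-1[(0,0,1,0)]-1* h2:-1[(1,0,0,0)]-1
p3 O@[(0,0,1,0)]: h2:-1[(0,0,0,0)]+1*
p4 X@[(0,0,0,0)] terminal -1; root [(1,0,2,0)] d12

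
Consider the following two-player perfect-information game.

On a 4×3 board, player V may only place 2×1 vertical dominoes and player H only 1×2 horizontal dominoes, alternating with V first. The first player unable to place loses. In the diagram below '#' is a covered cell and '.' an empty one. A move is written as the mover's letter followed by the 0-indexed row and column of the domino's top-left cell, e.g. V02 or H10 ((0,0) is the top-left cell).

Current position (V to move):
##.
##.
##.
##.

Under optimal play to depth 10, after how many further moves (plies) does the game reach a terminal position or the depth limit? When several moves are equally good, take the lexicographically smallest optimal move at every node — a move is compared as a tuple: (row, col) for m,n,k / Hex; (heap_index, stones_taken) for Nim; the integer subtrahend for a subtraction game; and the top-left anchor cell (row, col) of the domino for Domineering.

[##./##./##./##.] V move#1: V02:+1/###/###/##./##.*, V12:+1/##./###/###/##., V22:+1/##./##./###/###
[###/###/##./##.] end (terminal -1, H#2); searched ##./##./##./##. to 10

PV length from [##./##./##./##.]: 1 ply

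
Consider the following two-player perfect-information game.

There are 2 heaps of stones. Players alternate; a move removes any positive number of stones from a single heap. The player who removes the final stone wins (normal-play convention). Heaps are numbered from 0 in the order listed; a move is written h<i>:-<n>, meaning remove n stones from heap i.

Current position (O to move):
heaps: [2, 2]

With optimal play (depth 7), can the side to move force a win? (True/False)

[(2,2)] O move#1: h0:-1:-1/(1,2)*, h0:-2:-1/(0,2), h1:-1:-1/(2,1), h1:-2:-1/(2,0)
[(1,2)] X move#2: h0:-1:-1/(0,2), h1:-1:+1/(1,1)*, h1:-2:-1/(1,0)
[(1,1)] O move#3: h0:-1:-1/(0,1)*, h1:-1:-1/(1,0)
[(0,1)] X move#4: h1:-1:+1/(0,0)*
[(0,0)] end (terminal -1, O#5); searched (2,2) to 7

O winning at [(2,2)]: False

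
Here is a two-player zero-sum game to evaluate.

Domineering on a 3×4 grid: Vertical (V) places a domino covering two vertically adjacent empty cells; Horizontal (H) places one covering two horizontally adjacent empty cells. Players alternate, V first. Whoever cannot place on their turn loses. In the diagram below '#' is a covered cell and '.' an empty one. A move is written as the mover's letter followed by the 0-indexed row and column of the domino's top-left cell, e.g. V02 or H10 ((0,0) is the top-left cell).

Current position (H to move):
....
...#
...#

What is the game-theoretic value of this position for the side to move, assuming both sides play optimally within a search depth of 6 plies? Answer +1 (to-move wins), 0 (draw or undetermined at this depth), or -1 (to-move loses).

[..../...#/...#] H move#1: H00:-1/##../...#/...#, H01:-1/.##./...#/...#, H02:-1/..##/...#/...#, H10:+1/..../##.#/...#*, H11:+1/..../.###/...#, H20:-1/..../...#/##.#, H21:-1/..../...#/.###
[..../##.#/...#] V move#2: V02:-1/..#./####/...#*, V12:-1/..../####/..##
[..#./####/...#] H move#3: H00:+1/###./####/...#*, H20:+1/..#./####/##.#, H21:+1/..#./####/.###
[###./####/...#] end (terminal -1, V#4); searched ..../...#/...# to 6

value(..../...#/...#, H) = +1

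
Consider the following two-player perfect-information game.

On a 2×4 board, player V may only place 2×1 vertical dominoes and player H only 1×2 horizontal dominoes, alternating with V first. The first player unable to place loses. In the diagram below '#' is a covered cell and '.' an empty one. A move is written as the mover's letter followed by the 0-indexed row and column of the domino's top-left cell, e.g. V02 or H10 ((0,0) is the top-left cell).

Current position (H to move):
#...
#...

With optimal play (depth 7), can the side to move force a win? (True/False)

H winning at [#.../#...]: True

[#.../#...] H move#1: H01:+1/###./#...*, H02:+1/#.##/#..., H11:+1/#.../###., H12:+1/#.../#.##
[###./#...] V move#2: V03:-1/####/#..#*
[####/#..#] H move#3: H11:+1/####/####*
[####/####] end (terminal -1, V#4); searched #.../#... to 7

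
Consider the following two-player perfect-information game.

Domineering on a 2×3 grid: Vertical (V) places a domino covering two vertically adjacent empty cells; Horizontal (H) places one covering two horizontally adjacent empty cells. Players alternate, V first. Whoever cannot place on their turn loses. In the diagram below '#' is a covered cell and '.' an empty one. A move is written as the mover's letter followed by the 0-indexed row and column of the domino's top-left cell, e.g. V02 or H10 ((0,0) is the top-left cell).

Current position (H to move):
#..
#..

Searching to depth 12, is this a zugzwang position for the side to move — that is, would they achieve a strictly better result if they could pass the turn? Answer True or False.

ply 1, H at #../#.. | H01=+1→###/#..*; H11=+1→#../###
ply 2: ###/#.. is terminal -1 (V); from #../#.. depth 12
suppose H passes — search the same position with V to move:
pass> ply 1, V at #../#.. | V01=+1→##./##.*; V02=+1→#.#/#.#
pass> ply 2: ##./##. is terminal -1 (H); from #../#.. depth 12
for H: play +1, pass -1

zugzwang(#../#.., H) = False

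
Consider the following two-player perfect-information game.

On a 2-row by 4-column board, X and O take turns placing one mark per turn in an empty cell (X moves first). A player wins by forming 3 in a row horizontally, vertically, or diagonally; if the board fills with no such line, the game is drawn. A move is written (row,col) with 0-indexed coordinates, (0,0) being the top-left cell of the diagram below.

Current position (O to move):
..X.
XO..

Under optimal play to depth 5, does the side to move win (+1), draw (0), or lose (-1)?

value(..X./XO.., O) = 0

[..X./XO..] O move#1: (0,0):+0/O.X./XO..*, (0,1):+0/.OX./XO.., (0,3):+0/..XO/XO.., (1,2):+0/..X./XOO., (1,3):+0/..X./XO.O
[O.X./XO..] X move#2: (0,1):+0/OXX./XO..*, (0,3):+0/O.XX/XO.., (1,2):+0/O.X./XOX., (1,3):+0/O.X./XO.X
[OXX./XO..] O move#3: (0,3):+0/OXXO/XO..*, (1,2):-1/OXX./XOO., (1,3):-1/OXX./XO.O
[OXXO/XO..] X move#4: (1,2):+0/OXXO/XOX.*, (1,3):+0/OXXO/XO.X
[OXXO/XOX.] O move#5: (1,3):+0/OXXO/XOXO*
[OXXO/XOXO] end (terminal +0, X#6); searched ..X./XO.. to 5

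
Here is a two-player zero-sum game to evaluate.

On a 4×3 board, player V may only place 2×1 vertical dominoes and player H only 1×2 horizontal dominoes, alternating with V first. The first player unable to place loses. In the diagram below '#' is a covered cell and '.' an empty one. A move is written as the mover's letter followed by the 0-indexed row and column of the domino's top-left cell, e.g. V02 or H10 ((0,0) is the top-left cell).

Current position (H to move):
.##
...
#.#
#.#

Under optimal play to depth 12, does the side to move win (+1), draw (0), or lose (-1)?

value(.##/.../#.#/#.#, H) = -1

ply 1, H at .##/.../#.#/#.# | H10=-1→.##/##./#.#/#.#*; H11=-1→.##/.##/#.#/#.#
ply 2, V at .##/##./#.#/#.# | V21=+1→.##/##./###/###*
ply 3: .##/##./###/### is terminal -1 (H); from .##/.../#.#/#.# depth 12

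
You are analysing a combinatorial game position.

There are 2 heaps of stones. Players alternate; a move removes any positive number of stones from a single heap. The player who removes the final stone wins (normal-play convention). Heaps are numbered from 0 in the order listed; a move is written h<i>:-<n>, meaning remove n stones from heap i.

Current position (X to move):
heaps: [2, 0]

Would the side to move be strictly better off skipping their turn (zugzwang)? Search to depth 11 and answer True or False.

zugzwang((2,0), X) = False

ply 1, X at (2,0) | h0:-1=-1→(1,0); h0:-2=+1→(0,0)*
ply 2: (0,0) is terminal -1 (O); from (2,0) depth 11
suppose X passes — search the same position with O to move:
pass> ply 1, O at (2,0) | h0:-1=-1→(1,0); h0:-2=+1→(0,0)*
pass> ply 2: (0,0) is terminal -1 (X); from (2,0) depth 11
for X: play +1, pass -1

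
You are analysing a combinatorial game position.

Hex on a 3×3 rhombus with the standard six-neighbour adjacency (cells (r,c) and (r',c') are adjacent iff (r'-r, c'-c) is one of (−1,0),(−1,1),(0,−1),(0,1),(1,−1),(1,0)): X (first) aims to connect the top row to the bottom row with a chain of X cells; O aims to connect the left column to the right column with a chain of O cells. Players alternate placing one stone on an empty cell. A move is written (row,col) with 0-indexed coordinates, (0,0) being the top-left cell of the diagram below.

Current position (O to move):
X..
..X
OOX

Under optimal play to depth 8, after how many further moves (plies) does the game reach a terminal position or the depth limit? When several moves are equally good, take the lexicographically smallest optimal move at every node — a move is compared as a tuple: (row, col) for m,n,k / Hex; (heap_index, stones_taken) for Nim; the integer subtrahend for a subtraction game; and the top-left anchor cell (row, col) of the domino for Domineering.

PV length from [X../..X/OOX]: 2 plies

[X../..X/OOX] O move#1: (0,1):-1/XO./..X/OOX*, (0,2):-1/X.O/..X/OOX, (1,0):-1/X../O.X/OOX, (1,1):-1/X../.OX/OOX
[XO./..X/OOX] X move#2: (0,2):+1/XOX/..X/OOX*, (1,0):+1/XO./X.X/OOX, (1,1):+1/XO./.XX/OOX
[XOX/..X/OOX] end (terminal -1, O#3); searched X../..X/OOX to 8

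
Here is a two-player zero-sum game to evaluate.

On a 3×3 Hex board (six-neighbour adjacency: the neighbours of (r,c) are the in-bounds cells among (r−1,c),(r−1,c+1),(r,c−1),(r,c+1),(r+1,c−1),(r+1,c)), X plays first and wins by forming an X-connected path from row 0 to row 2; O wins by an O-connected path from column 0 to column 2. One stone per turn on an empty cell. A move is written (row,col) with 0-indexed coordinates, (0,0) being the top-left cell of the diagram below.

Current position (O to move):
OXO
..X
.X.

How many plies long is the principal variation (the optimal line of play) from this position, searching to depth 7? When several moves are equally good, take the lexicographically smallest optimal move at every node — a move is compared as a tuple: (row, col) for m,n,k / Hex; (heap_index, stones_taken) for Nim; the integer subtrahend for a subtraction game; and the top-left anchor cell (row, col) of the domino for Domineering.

PV length from [OXO/..X/.X.]: 3 plies

p1 O@[OXO/..X/.X.]: (1,0)[OXO/O.X/.X.]-1 (1,1)[OXO/.OX/.X.]+1* (2,0)[OXO/..X/OX.]-1 (2,2)[OXO/..X/.XO]-1
p2 X@[OXO/.OX/.X.]: (1,0)[OXO/XOX/.X.]-1* (2,0)[OXO/.OX/XX.]-1 (2,2)[OXO/.OX/.XX]-1
p3 O@[OXO/XOX/.X.]: (2,0)[OXO/XOX/OX.]+1* (2,2)[OXO/XOX/.XO]-1
p4 X@[OXO/XOX/OX.] terminal -1; root [OXO/..X/.X.] d7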